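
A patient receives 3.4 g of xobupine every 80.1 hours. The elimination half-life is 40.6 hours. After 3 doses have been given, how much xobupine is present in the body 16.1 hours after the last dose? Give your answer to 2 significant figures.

The 3 doses were given 176.3, 96.2, 16.1 hours ago.
Total = 3.4·(1/2)^(176.3/40.6) + 3.4·(1/2)^(96.2/40.6) + 3.4·(1/2)^(16.1/40.6)
      = 0.16761 + 0.65796 + 2.5829 ≈ 3.4085 g.

3.4 g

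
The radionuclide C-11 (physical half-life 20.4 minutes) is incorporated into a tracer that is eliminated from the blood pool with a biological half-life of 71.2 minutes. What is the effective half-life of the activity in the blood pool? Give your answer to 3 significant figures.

1/t_eff = 1/t_phys + 1/t_biol = 1/20.4 + 1/71.2 = 0.063065 per minute.
t_eff = 20.4 × 71.2 / (20.4 + 71.2) ≈ 15.857 minutes.

15.9 minutes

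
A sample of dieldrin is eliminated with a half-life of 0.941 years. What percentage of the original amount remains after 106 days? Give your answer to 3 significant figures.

106 days = 0.290411 years.
n = 0.290411/0.941 ≈ 0.30862 half-lives.
Fraction remaining = (1/2)^0.30862 ≈ 0.80741, i.e. 80.741%.

80.7%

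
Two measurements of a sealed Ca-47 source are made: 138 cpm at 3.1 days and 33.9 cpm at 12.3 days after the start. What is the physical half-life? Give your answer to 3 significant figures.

Over Δt = 12.3 − 3.1 = 9.2 days, the level fell by a factor of 138/33.9 ≈ 4.0708.
n = log₂(4.0708) ≈ 2.0253 half-lives, so t½ = 9.2/2.0253 ≈ 4.5425 days.

4.54 days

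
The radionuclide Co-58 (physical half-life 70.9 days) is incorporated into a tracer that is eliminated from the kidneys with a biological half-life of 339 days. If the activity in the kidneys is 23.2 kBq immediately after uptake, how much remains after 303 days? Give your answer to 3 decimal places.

1/t_eff = 1/t_phys + 1/t_biol = 1/70.9 + 1/339 = 0.017054 per day.
t_eff = 70.9 × 339 / (70.9 + 339) ≈ 58.636 days.
Remaining = 23.2 × (1/2)^(303/58.636) = 23.2 × (1/2)^5.1674 ≈ 0.64556 kBq.

0.646 kBq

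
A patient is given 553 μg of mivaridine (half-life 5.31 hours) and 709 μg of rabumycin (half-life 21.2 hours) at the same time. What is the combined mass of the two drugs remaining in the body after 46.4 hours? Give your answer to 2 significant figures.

160 μg

mivaridine: 553 × (1/2)^(46.4/5.31) = 553 × (1/2)^8.7382 ≈ 1.295 μg.
rabumycin: 709 × (1/2)^(46.4/21.2) = 709 × (1/2)^2.1887 ≈ 155.52 μg.
Total = 1.295 + 155.52 ≈ 156.82 μg.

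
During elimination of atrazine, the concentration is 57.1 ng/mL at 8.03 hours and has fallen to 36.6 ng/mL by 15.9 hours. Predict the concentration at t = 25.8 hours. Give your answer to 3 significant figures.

20.9 ng/mL

Over Δt = 15.9 − 8.03 = 7.87 hours, the level fell by a factor of 57.1/36.6 ≈ 1.5601.
n = log₂(1.5601) ≈ 0.64165 half-lives, so t½ = 7.87/0.64165 ≈ 12.265 hours.
From t = 15.9 to t = 25.8: 36.6 × (1/2)^((25.8−15.9)/12.265) ≈ 20.917 ng/mL.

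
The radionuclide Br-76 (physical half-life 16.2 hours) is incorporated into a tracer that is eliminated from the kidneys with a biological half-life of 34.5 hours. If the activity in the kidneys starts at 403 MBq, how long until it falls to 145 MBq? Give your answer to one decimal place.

16.3 hours

1/t_eff = 1/t_phys + 1/t_biol = 1/16.2 + 1/34.5 = 0.090714 per hour.
t_eff = 16.2 × 34.5 / (16.2 + 34.5) ≈ 11.024 hours.
n = log₂(403/145) ≈ 1.4747; t = 1.4747 × 11.024 ≈ 16.257 hours.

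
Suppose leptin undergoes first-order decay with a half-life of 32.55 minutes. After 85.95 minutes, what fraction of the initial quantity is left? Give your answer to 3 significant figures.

0.160

n = 85.95/32.55 ≈ 2.6406 half-lives.
Fraction remaining = (1/2)^2.6406 ≈ 0.16037.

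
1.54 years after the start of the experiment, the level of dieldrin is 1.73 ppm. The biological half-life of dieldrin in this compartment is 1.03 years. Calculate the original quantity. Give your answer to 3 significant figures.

Number of half-lives elapsed: n = 1.54/1.03 ≈ 1.4951.
A₀ = A × 2^n = 1.73 × 2^1.4951 = 1.73 × 2.8189 ≈ 4.8767 ppm.

4.88 ppm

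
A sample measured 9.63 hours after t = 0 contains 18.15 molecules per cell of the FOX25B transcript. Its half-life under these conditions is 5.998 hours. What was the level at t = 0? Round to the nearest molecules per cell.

Number of half-lives elapsed: n = 9.63/5.998 ≈ 1.6055.
A₀ = A × 2^n = 18.15 × 2^1.6055 = 18.15 × 3.0431 ≈ 55.232 molecules per cell.

55 molecules per cell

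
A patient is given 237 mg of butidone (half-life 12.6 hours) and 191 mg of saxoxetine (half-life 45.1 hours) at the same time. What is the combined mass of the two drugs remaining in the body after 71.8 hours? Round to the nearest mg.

butidone: 237 × (1/2)^(71.8/12.6) = 237 × (1/2)^5.6984 ≈ 4.5641 mg.
saxoxetine: 191 × (1/2)^(71.8/45.1) = 191 × (1/2)^1.592 ≈ 63.356 mg.
Total = 4.5641 + 63.356 ≈ 67.92 mg.

68 mg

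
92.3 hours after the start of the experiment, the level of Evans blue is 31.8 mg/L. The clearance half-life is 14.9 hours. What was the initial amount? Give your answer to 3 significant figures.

2330 mg/L

Number of half-lives elapsed: n = 92.3/14.9 ≈ 6.1946.
A₀ = A × 2^n = 31.8 × 2^6.1946 = 31.8 × 73.244 ≈ 2329.1 mg/L.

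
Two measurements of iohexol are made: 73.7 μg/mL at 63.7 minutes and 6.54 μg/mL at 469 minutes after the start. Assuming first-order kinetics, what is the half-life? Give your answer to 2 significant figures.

120 minutes

Over Δt = 469 − 63.7 = 405.3 minutes, the level fell by a factor of 73.7/6.54 ≈ 11.269.
n = log₂(11.269) ≈ 3.4943 half-lives, so t½ = 405.3/3.4943 ≈ 115.99 minutes.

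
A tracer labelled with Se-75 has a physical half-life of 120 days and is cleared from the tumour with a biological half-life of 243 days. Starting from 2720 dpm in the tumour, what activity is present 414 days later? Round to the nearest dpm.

1/t_eff = 1/t_phys + 1/t_biol = 1/120 + 1/243 = 0.012449 per day.
t_eff = 120 × 243 / (120 + 243) ≈ 80.331 days.
Remaining = 2720 × (1/2)^(414/80.331) = 2720 × (1/2)^5.1537 ≈ 76.41 dpm.

76 dpm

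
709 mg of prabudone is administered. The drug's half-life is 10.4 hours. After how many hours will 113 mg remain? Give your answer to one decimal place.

27.6 hours

Fraction remaining = 113/709 ≈ 0.15938.
n = log₂(709/113) = ln(6.2743)/ln 2 ≈ 2.6495 half-lives.
t = n × t½ = 2.6495 × 10.4 ≈ 27.554 hours.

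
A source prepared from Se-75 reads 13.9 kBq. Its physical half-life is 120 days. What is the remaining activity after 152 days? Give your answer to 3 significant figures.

5.78 kBq

Number of half-lives: n = 152/120 ≈ 1.2667.
Remaining = 13.9 × (1/2)^1.2667 = 13.9 × 0.41562 ≈ 5.7771 kBq.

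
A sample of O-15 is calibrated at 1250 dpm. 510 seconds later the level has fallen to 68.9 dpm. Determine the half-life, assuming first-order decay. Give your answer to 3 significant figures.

122 seconds

A/A₀ = 68.9/1250 ≈ 0.05512.
n = log₂(18.142) ≈ 4.1813 half-lives elapsed in 510 seconds.
t½ = 510/4.1813 ≈ 121.97 seconds.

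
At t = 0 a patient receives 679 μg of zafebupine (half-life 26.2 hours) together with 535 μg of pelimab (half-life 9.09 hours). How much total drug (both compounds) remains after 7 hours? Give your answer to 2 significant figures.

880 μg

zafebupine: 679 × (1/2)^(7/26.2) = 679 × (1/2)^0.26718 ≈ 564.21 μg.
pelimab: 535 × (1/2)^(7/9.09) = 535 × (1/2)^0.77008 ≈ 313.72 μg.
Total = 564.21 + 313.72 ≈ 877.93 μg.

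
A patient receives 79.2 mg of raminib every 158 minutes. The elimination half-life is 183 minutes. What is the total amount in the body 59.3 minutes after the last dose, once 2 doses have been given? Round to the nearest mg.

98 mg

The 2 doses were given 217.3, 59.3 minutes ago.
Total = 79.2·(1/2)^(217.3/183) + 79.2·(1/2)^(59.3/183)
      = 34.775 + 63.267 ≈ 98.043 mg.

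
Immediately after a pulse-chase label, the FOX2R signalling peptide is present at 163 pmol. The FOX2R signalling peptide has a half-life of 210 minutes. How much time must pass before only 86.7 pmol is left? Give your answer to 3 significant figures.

191 minutes

Fraction remaining = 86.7/163 ≈ 0.5319.
n = log₂(163/86.7) = ln(1.88)/ln 2 ≈ 0.91077 half-lives.
t = n × t½ = 0.91077 × 210 ≈ 191.26 minutes.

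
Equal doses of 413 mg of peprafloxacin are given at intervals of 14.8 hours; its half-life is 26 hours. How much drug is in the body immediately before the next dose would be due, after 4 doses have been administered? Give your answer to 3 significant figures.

The 4 doses were given 59.2, 44.4, 29.6, 14.8 hours ago.
Total = 413·(1/2)^(59.2/26) + 413·(1/2)^(44.4/26) + 413·(1/2)^(29.6/26) + 413·(1/2)^(14.8/26)
      = 85.217 + 126.44 + 187.6 + 278.35 ≈ 677.61 mg.

678 mg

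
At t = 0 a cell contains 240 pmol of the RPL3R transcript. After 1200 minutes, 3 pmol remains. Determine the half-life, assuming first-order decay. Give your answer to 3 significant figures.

190 minutes

A/A₀ = 3/240 ≈ 0.0125.
n = log₂(80) ≈ 6.3219 half-lives elapsed in 1200 minutes.
t½ = 1200/6.3219 ≈ 189.82 minutes.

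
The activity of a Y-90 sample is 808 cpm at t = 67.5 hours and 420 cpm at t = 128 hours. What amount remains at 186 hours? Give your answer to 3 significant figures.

Over Δt = 128 − 67.5 = 60.5 hours, the level fell by a factor of 808/420 ≈ 1.9238.
n = log₂(1.9238) ≈ 0.94397 half-lives, so t½ = 60.5/0.94397 ≈ 64.091 hours.
From t = 128 to t = 186: 420 × (1/2)^((186−128)/64.091) ≈ 224.3 cpm.

224 cpm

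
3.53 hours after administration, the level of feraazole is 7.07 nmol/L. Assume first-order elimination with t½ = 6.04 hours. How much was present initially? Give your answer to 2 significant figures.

Number of half-lives elapsed: n = 3.53/6.04 ≈ 0.58444.
A₀ = A × 2^n = 7.07 × 2^0.58444 = 7.07 × 1.4995 ≈ 10.601 nmol/L.

11 nmol/L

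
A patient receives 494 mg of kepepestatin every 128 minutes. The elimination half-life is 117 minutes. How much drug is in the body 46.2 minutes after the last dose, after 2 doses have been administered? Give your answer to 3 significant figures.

The 2 doses were given 174.2, 46.2 minutes ago.
Total = 494·(1/2)^(174.2/117) + 494·(1/2)^(46.2/117)
      = 176.01 + 375.72 ≈ 551.72 mg.

552 mg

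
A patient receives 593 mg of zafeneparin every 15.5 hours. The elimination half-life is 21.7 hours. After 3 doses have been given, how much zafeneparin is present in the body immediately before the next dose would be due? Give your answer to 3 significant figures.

The 3 doses were given 46.5, 31, 15.5 hours ago.
Total = 593·(1/2)^(46.5/21.7) + 593·(1/2)^(31/21.7) + 593·(1/2)^(15.5/21.7)
      = 134.27 + 220.3 + 361.44 ≈ 716.01 mg.

716 mg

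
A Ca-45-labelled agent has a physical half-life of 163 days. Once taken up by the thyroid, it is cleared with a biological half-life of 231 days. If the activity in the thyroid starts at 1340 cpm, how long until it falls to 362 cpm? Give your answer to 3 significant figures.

1/t_eff = 1/t_phys + 1/t_biol = 1/163 + 1/231 = 0.010464 per day.
t_eff = 163 × 231 / (163 + 231) ≈ 95.566 days.
n = log₂(1340/362) ≈ 1.8882; t = 1.8882 × 95.566 ≈ 180.44 days.

180 days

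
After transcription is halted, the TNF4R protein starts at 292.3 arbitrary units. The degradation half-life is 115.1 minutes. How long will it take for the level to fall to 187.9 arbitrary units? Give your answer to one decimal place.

Fraction remaining = 187.9/292.3 ≈ 0.64283.
n = log₂(292.3/187.9) = ln(1.5556)/ln 2 ≈ 0.63748 half-lives.
t = n × t½ = 0.63748 × 115.1 ≈ 73.374 minutes.

73.4 minutes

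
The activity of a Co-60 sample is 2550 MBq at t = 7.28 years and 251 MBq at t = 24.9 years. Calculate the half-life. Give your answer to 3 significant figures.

Over Δt = 24.9 − 7.28 = 17.62 years, the level fell by a factor of 2550/251 ≈ 10.159.
n = log₂(10.159) ≈ 3.3447 half-lives, so t½ = 17.62/3.3447 ≈ 5.268 years.

5.27 years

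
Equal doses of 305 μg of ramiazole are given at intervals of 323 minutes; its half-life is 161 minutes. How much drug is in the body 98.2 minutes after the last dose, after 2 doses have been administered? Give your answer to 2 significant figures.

250 μg

The 2 doses were given 421.2, 98.2 minutes ago.
Total = 305·(1/2)^(421.2/161) + 305·(1/2)^(98.2/161)
      = 49.746 + 199.84 ≈ 249.59 μg.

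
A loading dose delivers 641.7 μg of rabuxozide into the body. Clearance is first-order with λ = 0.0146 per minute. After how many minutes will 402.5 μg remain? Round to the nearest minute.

32 minutes

t½ = ln 2 / λ = 0.69315 / 0.0146 ≈ 47.476 minutes.
Fraction remaining = 402.5/641.7 ≈ 0.62724.
n = log₂(641.7/402.5) = ln(1.5943)/ln 2 ≈ 0.67291 half-lives.
t = n × t½ = 0.67291 × 47.476 ≈ 31.947 minutes.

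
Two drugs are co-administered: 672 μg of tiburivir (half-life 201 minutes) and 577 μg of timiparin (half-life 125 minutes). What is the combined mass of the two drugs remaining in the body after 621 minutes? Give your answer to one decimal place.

tiburivir: 672 × (1/2)^(621/201) = 672 × (1/2)^3.0896 ≈ 78.944 μg.
timiparin: 577 × (1/2)^(621/125) = 577 × (1/2)^4.968 ≈ 18.436 μg.
Total = 78.944 + 18.436 ≈ 97.38 μg.

97.4 μg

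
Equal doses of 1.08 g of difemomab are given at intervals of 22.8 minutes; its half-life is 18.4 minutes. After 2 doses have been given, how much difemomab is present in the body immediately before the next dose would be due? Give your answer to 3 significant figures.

0.651 g

The 2 doses were given 45.6, 22.8 minutes ago.
Total = 1.08·(1/2)^(45.6/18.4) + 1.08·(1/2)^(22.8/18.4)
      = 0.19382 + 0.45752 ≈ 0.65134 g.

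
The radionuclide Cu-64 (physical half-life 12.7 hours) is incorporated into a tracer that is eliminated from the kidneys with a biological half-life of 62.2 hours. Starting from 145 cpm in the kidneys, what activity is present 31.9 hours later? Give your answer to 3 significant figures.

1/t_eff = 1/t_phys + 1/t_biol = 1/12.7 + 1/62.2 = 0.094817 per hour.
t_eff = 12.7 × 62.2 / (12.7 + 62.2) ≈ 10.547 hours.
Remaining = 145 × (1/2)^(31.9/10.547) = 145 × (1/2)^3.0247 ≈ 17.818 cpm.

17.8 cpm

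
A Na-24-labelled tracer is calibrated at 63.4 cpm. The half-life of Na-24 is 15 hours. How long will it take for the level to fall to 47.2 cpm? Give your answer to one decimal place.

Fraction remaining = 47.2/63.4 ≈ 0.74448.
n = log₂(63.4/47.2) = ln(1.3432)/ln 2 ≈ 0.4257 half-lives.
t = n × t½ = 0.4257 × 15 ≈ 6.3854 hours.

6.4 hours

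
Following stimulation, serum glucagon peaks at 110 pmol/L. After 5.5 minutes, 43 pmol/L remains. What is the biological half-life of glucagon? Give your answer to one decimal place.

A/A₀ = 43/110 ≈ 0.39091.
n = log₂(2.5581) ≈ 1.3551 half-lives elapsed in 5.5 minutes.
t½ = 5.5/1.3551 ≈ 4.0588 minutes.

4.1 minutes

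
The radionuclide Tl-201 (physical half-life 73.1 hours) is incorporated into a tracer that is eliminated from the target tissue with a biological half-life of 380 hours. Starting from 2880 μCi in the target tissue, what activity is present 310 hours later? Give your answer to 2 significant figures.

1/t_eff = 1/t_phys + 1/t_biol = 1/73.1 + 1/380 = 0.016311 per hour.
t_eff = 73.1 × 380 / (73.1 + 380) ≈ 61.307 hours.
Remaining = 2880 × (1/2)^(310/61.307) = 2880 × (1/2)^5.0566 ≈ 86.54 μCi.

87 μCi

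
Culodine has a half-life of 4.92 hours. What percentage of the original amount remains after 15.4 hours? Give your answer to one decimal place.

n = 15.4/4.92 ≈ 3.1301 half-lives.
Fraction remaining = (1/2)^3.1301 ≈ 0.11422, i.e. 11.422%.

11.4%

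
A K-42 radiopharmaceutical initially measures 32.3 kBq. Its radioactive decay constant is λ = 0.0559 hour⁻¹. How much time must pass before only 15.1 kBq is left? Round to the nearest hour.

t½ = ln 2 / λ = 0.69315 / 0.0559 ≈ 12.4 hours.
Fraction remaining = 15.1/32.3 ≈ 0.46749.
n = log₂(32.3/15.1) = ln(2.1391)/ln 2 ≈ 1.097 half-lives.
t = n × t½ = 1.097 × 12.4 ≈ 13.602 hours.

14 hours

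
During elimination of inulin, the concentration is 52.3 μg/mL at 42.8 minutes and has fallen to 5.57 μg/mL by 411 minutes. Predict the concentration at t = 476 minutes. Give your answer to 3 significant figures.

Over Δt = 411 − 42.8 = 368.2 minutes, the level fell by a factor of 52.3/5.57 ≈ 9.3896.
n = log₂(9.3896) ≈ 3.2311 half-lives, so t½ = 368.2/3.2311 ≈ 113.96 minutes.
From t = 411 to t = 476: 5.57 × (1/2)^((476−411)/113.96) ≈ 3.751 μg/mL.

3.75 μg/mL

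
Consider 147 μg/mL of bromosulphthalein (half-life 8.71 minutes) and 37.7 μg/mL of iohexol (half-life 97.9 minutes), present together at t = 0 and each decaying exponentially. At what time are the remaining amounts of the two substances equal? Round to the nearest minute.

Set 147·(1/2)^(t/8.71) = 37.7·(1/2)^(t/97.9).
Taking log₂: log₂(147/37.7) = t·(1/8.71 − 1/97.9).
log₂(3.8992) = 1.9632; 1/8.71 − 1/97.9 = 0.1046.
t = 1.9632 / 0.1046 ≈ 18.769 minutes.

19 minutes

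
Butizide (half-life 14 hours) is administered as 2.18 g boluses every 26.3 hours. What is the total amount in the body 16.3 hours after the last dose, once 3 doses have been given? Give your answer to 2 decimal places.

The 3 doses were given 68.9, 42.6, 16.3 hours ago.
Total = 2.18·(1/2)^(68.9/14) + 2.18·(1/2)^(42.6/14) + 2.18·(1/2)^(16.3/14)
      = 0.071938 + 0.26452 + 0.97268 ≈ 1.3091 g.

1.31 g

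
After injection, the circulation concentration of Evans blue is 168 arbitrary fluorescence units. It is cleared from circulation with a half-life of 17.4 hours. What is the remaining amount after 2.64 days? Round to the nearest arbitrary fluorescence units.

Convert the elapsed time: 2.64 days = 63.36 hours.
Number of half-lives: n = 63.36/17.4 ≈ 3.6414.
Remaining = 168 × (1/2)^3.6414 = 168 × 0.080137 ≈ 13.463 arbitrary fluorescence units.

13 arbitrary fluorescence units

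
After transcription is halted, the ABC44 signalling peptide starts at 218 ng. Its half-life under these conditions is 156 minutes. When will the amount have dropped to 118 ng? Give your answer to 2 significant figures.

140 minutes

Fraction remaining = 118/218 ≈ 0.54128.
n = log₂(218/118) = ln(1.8475)/ln 2 ≈ 0.88554 half-lives.
t = n × t½ = 0.88554 × 156 ≈ 138.14 minutes.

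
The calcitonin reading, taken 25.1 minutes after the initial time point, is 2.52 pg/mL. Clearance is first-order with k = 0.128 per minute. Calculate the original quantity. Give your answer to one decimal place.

t½ = ln 2 / k = 0.69315 / 0.128 ≈ 5.4152 minutes.
Number of half-lives elapsed: n = 25.1/5.4152 ≈ 4.6351.
A₀ = A × 2^n = 2.52 × 2^4.6351 = 2.52 × 24.849 ≈ 62.618 pg/mL.

62.6 pg/mL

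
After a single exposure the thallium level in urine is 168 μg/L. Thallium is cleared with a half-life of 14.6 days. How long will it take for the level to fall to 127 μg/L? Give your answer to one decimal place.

5.9 days

Fraction remaining = 127/168 ≈ 0.75595.
n = log₂(168/127) = ln(1.3228)/ln 2 ≈ 0.40363 half-lives.
t = n × t½ = 0.40363 × 14.6 ≈ 5.893 days.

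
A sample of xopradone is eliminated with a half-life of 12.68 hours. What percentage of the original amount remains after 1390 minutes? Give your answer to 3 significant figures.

1390 minutes = 23.1667 hours.
n = 23.1667/12.68 ≈ 1.827 half-lives.
Fraction remaining = (1/2)^1.827 ≈ 0.28185, i.e. 28.185%.

28.2%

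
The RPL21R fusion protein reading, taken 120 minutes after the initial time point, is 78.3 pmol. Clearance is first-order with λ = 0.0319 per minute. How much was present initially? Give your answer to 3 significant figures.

t½ = ln 2 / λ = 0.69315 / 0.0319 ≈ 21.729 minutes.
Number of half-lives elapsed: n = 120/21.729 ≈ 5.5226.
A₀ = A × 2^n = 78.3 × 2^5.5226 = 78.3 × 45.971 ≈ 3599.5 pmol.

3600 pmol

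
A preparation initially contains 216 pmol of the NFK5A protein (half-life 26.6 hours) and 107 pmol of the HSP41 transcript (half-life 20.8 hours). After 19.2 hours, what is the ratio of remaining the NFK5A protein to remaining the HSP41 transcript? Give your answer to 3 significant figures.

2.32

NFK5A protein: 216 × (1/2)^(19.2/26.6) = 216 × (1/2)^0.7218 ≈ 130.97 pmol.
HSP41 transcript: 107 × (1/2)^(19.2/20.8) = 107 × (1/2)^0.92308 ≈ 56.43 pmol.
Ratio ≈ 130.97 / 56.43 ≈ 2.3209.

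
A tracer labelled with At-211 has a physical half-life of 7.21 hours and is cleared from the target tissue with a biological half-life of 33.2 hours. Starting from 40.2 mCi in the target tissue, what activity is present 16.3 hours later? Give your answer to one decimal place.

1/t_eff = 1/t_phys + 1/t_biol = 1/7.21 + 1/33.2 = 0.16882 per hour.
t_eff = 7.21 × 33.2 / (7.21 + 33.2) ≈ 5.9236 hours.
Remaining = 40.2 × (1/2)^(16.3/5.9236) = 40.2 × (1/2)^2.7517 ≈ 5.9687 mCi.

6.0 mCi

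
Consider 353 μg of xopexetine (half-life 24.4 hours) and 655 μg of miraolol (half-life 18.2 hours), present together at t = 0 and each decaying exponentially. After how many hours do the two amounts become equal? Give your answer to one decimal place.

Set 353·(1/2)^(t/24.4) = 655·(1/2)^(t/18.2).
Taking log₂: log₂(353/655) = t·(1/24.4 − 1/18.2).
log₂(0.53893) = -0.89183; 1/24.4 − 1/18.2 = -0.013961.
t = -0.89183 / -0.013961 ≈ 63.878 hours.

63.9 hours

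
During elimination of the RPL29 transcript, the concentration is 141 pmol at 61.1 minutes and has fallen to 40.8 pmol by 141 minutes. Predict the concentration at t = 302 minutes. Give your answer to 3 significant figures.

3.35 pmol

Over Δt = 141 − 61.1 = 79.9 minutes, the level fell by a factor of 141/40.8 ≈ 3.4559.
n = log₂(3.4559) ≈ 1.7891 half-lives, so t½ = 79.9/1.7891 ≈ 44.66 minutes.
From t = 141 to t = 302: 40.8 × (1/2)^((302−141)/44.66) ≈ 3.3532 pmol.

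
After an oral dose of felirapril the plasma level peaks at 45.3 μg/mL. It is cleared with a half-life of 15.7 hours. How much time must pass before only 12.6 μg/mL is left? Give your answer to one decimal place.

29.0 hours

Fraction remaining = 12.6/45.3 ≈ 0.27815.
n = log₂(45.3/12.6) = ln(3.5952)/ln 2 ≈ 1.8461 half-lives.
t = n × t½ = 1.8461 × 15.7 ≈ 28.984 hours.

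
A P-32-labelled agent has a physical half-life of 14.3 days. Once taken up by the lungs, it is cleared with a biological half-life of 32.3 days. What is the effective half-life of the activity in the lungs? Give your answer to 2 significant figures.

9.9 days

1/t_eff = 1/t_phys + 1/t_biol = 1/14.3 + 1/32.3 = 0.10089 per day.
t_eff = 14.3 × 32.3 / (14.3 + 32.3) ≈ 9.9118 days.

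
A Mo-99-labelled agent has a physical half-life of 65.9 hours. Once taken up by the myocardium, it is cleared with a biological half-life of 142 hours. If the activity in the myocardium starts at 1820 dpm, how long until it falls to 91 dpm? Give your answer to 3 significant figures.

1/t_eff = 1/t_phys + 1/t_biol = 1/65.9 + 1/142 = 0.022217 per hour.
t_eff = 65.9 × 142 / (65.9 + 142) ≈ 45.011 hours.
n = log₂(1820/91) ≈ 4.3219; t = 4.3219 × 45.011 ≈ 194.53 hours.

195 hours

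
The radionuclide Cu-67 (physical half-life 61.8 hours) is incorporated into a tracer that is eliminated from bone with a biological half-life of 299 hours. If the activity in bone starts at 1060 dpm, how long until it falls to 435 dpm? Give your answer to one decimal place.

65.8 hours

1/t_eff = 1/t_phys + 1/t_biol = 1/61.8 + 1/299 = 0.019526 per hour.
t_eff = 61.8 × 299 / (61.8 + 299) ≈ 51.215 hours.
n = log₂(1060/435) ≈ 1.285; t = 1.285 × 51.215 ≈ 65.809 hours.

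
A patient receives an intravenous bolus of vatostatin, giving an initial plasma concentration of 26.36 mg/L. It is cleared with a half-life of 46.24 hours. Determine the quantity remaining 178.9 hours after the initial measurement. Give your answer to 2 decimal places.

1.80 mg/L

Number of half-lives: n = 178.9/46.24 ≈ 3.8689.
Remaining = 26.36 × (1/2)^3.8689 = 26.36 × 0.068443 ≈ 1.8042 mg/L.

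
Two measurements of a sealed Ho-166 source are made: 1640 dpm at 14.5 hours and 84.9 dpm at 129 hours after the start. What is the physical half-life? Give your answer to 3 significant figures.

Over Δt = 129 − 14.5 = 114.5 hours, the level fell by a factor of 1640/84.9 ≈ 19.317.
n = log₂(19.317) ≈ 4.2718 half-lives, so t½ = 114.5/4.2718 ≈ 26.804 hours.

26.8 hours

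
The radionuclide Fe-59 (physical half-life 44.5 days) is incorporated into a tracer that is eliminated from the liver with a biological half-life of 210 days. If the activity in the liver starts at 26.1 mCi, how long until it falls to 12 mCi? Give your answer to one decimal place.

1/t_eff = 1/t_phys + 1/t_biol = 1/44.5 + 1/210 = 0.027234 per day.
t_eff = 44.5 × 210 / (44.5 + 210) ≈ 36.719 days.
n = log₂(26.1/12) ≈ 1.121; t = 1.121 × 36.719 ≈ 41.163 days.

41.2 days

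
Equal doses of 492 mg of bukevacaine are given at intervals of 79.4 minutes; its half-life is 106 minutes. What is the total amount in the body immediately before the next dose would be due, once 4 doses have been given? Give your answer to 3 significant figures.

The 4 doses were given 317.6, 238.2, 158.8, 79.4 minutes ago.
Total = 492·(1/2)^(317.6/106) + 492·(1/2)^(238.2/106) + 492·(1/2)^(158.8/106) + 492·(1/2)^(79.4/106)
      = 61.661 + 103.63 + 174.18 + 292.74 ≈ 632.21 mg.

632 mg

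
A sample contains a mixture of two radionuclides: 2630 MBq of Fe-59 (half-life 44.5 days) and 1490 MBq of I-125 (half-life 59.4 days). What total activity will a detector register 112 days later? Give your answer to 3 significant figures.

863 MBq

Fe-59: 2630 × (1/2)^(112/44.5) = 2630 × (1/2)^2.5169 ≈ 459.52 MBq.
I-125: 1490 × (1/2)^(112/59.4) = 1490 × (1/2)^1.8855 ≈ 403.26 MBq.
Total = 459.52 + 403.26 ≈ 862.79 MBq.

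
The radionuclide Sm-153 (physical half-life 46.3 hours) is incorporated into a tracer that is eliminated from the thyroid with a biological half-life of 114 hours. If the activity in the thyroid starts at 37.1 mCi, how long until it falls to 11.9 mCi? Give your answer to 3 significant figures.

54.0 hours

1/t_eff = 1/t_phys + 1/t_biol = 1/46.3 + 1/114 = 0.03037 per hour.
t_eff = 46.3 × 114 / (46.3 + 114) ≈ 32.927 hours.
n = log₂(37.1/11.9) ≈ 1.6405; t = 1.6405 × 32.927 ≈ 54.015 hours.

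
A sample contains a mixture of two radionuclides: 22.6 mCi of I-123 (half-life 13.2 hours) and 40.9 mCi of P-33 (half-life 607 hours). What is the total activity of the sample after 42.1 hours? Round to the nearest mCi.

I-123: 22.6 × (1/2)^(42.1/13.2) = 22.6 × (1/2)^3.1894 ≈ 2.4775 mCi.
P-33: 40.9 × (1/2)^(42.1/607) = 40.9 × (1/2)^0.069357 ≈ 38.98 mCi.
Total = 2.4775 + 38.98 ≈ 41.458 mCi.

41 mCi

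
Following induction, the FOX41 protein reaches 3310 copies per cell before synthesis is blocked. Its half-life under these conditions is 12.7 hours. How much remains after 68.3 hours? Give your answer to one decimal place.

79.6 copies per cell

Number of half-lives: n = 68.3/12.7 ≈ 5.378.
Remaining = 3310 × (1/2)^5.378 = 3310 × 0.024048 ≈ 79.598 copies per cell.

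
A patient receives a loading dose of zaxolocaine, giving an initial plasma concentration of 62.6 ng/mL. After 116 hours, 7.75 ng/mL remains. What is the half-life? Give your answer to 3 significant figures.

38.5 hours

A/A₀ = 7.75/62.6 ≈ 0.1238.
n = log₂(8.0774) ≈ 3.0139 half-lives elapsed in 116 hours.
t½ = 116/3.0139 ≈ 38.488 hours.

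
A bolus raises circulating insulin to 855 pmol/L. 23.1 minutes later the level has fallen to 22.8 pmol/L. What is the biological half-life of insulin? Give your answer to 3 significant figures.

A/A₀ = 22.8/855 ≈ 0.026667.
n = log₂(37.5) ≈ 5.2288 half-lives elapsed in 23.1 minutes.
t½ = 23.1/5.2288 ≈ 4.4178 minutes.

4.42 minutes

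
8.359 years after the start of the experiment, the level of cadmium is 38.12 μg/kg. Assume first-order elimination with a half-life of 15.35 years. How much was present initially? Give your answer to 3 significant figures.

55.6 μg/kg

Number of half-lives elapsed: n = 8.359/15.35 ≈ 0.54456.
A₀ = A × 2^n = 38.12 × 2^0.54456 = 38.12 × 1.4586 ≈ 55.601 μg/kg.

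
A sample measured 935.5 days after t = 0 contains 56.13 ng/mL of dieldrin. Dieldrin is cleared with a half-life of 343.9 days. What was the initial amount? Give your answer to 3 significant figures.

Number of half-lives elapsed: n = 935.5/343.9 ≈ 2.7203.
A₀ = A × 2^n = 56.13 × 2^2.7203 = 56.13 × 6.59 ≈ 369.89 ng/mL.

370 ng/mL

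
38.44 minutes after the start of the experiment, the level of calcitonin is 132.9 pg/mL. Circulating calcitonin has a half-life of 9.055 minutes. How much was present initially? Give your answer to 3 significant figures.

Number of half-lives elapsed: n = 38.44/9.055 ≈ 4.2452.
A₀ = A × 2^n = 132.9 × 2^4.2452 = 132.9 × 18.964 ≈ 2520.3 pg/mL.

2520 pg/mL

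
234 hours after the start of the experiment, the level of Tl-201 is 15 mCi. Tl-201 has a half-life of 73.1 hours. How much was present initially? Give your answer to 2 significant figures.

Number of half-lives elapsed: n = 234/73.1 ≈ 3.2011.
A₀ = A × 2^n = 15 × 2^3.2011 = 15 × 9.1966 ≈ 137.95 mCi.

140 mCi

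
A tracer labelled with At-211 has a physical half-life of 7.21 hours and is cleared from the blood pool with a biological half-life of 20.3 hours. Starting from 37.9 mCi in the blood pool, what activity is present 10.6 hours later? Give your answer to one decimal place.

9.5 mCi

1/t_eff = 1/t_phys + 1/t_biol = 1/7.21 + 1/20.3 = 0.18796 per hour.
t_eff = 7.21 × 20.3 / (7.21 + 20.3) ≈ 5.3204 hours.
Remaining = 37.9 × (1/2)^(10.6/5.3204) = 37.9 × (1/2)^1.9923 ≈ 9.5254 mCi.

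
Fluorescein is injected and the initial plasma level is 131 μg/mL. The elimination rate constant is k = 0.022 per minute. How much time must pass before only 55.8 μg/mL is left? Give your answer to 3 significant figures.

38.8 minutes

t½ = ln 2 / k = 0.69315 / 0.022 ≈ 31.507 minutes.
Fraction remaining = 55.8/131 ≈ 0.42595.
n = log₂(131/55.8) = ln(2.3477)/ln 2 ≈ 1.2312 half-lives.
t = n × t½ = 1.2312 × 31.507 ≈ 38.792 minutes.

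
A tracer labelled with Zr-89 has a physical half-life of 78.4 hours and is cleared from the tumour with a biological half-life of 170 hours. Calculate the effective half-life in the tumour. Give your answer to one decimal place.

1/t_eff = 1/t_phys + 1/t_biol = 1/78.4 + 1/170 = 0.018637 per hour.
t_eff = 78.4 × 170 / (78.4 + 170) ≈ 53.655 hours.

53.7 hours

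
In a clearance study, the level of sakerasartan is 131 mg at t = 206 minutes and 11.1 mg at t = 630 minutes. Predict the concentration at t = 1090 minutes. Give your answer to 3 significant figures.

0.763 mg

Over Δt = 630 − 206 = 424 minutes, the level fell by a factor of 131/11.1 ≈ 11.802.
n = log₂(11.802) ≈ 3.5609 half-lives, so t½ = 424/3.5609 ≈ 119.07 minutes.
From t = 630 to t = 1090: 11.1 × (1/2)^((1090−630)/119.07) ≈ 0.76271 mg.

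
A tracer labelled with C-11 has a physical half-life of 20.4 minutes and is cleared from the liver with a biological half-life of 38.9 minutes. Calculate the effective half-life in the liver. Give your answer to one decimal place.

13.4 minutes

1/t_eff = 1/t_phys + 1/t_biol = 1/20.4 + 1/38.9 = 0.074727 per minute.
t_eff = 20.4 × 38.9 / (20.4 + 38.9) ≈ 13.382 minutes.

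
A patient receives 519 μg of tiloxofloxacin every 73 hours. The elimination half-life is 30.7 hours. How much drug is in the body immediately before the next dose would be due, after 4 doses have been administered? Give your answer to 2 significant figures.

120 μg

The 4 doses were given 292, 219, 146, 73 hours ago.
Total = 519·(1/2)^(292/30.7) + 519·(1/2)^(219/30.7) + 519·(1/2)^(146/30.7) + 519·(1/2)^(73/30.7)
      = 0.71113 + 3.6962 + 19.211 + 99.853 ≈ 123.47 μg.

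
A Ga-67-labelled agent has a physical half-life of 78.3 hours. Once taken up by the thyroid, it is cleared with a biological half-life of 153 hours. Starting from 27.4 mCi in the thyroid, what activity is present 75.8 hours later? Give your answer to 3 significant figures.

9.94 mCi

1/t_eff = 1/t_phys + 1/t_biol = 1/78.3 + 1/153 = 0.019307 per hour.
t_eff = 78.3 × 153 / (78.3 + 153) ≈ 51.794 hours.
Remaining = 27.4 × (1/2)^(75.8/51.794) = 27.4 × (1/2)^1.4635 ≈ 9.9356 mCi.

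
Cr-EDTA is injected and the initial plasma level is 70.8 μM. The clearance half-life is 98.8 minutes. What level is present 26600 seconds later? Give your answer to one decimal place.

3.2 μM

Convert the elapsed time: 26600 seconds = 443.333 minutes.
Number of half-lives: n = 443.333/98.8 ≈ 4.4872.
Remaining = 70.8 × (1/2)^4.4872 = 70.8 × 0.044589 ≈ 3.1569 μM.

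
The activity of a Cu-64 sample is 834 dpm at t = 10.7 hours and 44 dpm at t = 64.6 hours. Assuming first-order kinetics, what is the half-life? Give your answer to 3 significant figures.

12.7 hours

Over Δt = 64.6 − 10.7 = 53.9 hours, the level fell by a factor of 834/44 ≈ 18.955.
n = log₂(18.955) ≈ 4.2445 half-lives, so t½ = 53.9/4.2445 ≈ 12.699 hours.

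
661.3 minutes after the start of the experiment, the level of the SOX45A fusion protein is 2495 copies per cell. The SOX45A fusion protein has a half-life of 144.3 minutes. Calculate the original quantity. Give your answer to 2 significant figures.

Number of half-lives elapsed: n = 661.3/144.3 ≈ 4.5828.
A₀ = A × 2^n = 2495 × 2^4.5828 = 2495 × 23.964 ≈ 59791 copies per cell.

60000 copies per cell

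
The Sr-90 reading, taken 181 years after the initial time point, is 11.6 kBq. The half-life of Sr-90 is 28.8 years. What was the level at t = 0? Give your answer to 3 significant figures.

904 kBq

Number of half-lives elapsed: n = 181/28.8 ≈ 6.2847.
A₀ = A × 2^n = 11.6 × 2^6.2847 = 11.6 × 77.963 ≈ 904.37 kBq.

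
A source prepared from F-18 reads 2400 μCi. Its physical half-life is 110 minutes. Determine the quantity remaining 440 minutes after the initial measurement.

150 μCi

Elapsed time is 4 half-lives (440/110).
Each half-life halves the amount: 2400 × (1/2)^4 = 2400/16 = 150 μCi.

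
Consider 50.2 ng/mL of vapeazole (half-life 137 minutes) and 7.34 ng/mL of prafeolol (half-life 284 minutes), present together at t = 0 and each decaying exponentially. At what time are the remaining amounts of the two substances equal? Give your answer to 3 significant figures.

Set 50.2·(1/2)^(t/137) = 7.34·(1/2)^(t/284).
Taking log₂: log₂(50.2/7.34) = t·(1/137 − 1/284).
log₂(6.8392) = 2.7738; 1/137 − 1/284 = 0.0037781.
t = 2.7738 / 0.0037781 ≈ 734.18 minutes.

734 minutes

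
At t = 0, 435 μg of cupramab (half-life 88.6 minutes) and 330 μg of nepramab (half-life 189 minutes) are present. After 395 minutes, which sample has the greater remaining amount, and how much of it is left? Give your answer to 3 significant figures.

cupramab: 435 × (1/2)^4.4582 ≈ 19.789 μg.
nepramab: 330 × (1/2)^2.0899 ≈ 77.513 μg.
Nepramab has more remaining, at ≈ 77.513 μg.

nepramab, 77.5 μg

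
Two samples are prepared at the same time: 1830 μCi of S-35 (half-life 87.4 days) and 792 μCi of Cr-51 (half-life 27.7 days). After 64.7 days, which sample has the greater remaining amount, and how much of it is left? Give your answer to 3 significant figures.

S-35, 1100 μCi

S-35: 1830 × (1/2)^0.74027 ≈ 1095.5 μCi.
Cr-51: 792 × (1/2)^2.3357 ≈ 156.89 μCi.
S-35 has more remaining, at ≈ 1095.5 μCi.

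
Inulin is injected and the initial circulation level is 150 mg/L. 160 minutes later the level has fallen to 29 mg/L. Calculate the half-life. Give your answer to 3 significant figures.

67.5 minutes

A/A₀ = 29/150 ≈ 0.19333.
n = log₂(5.1724) ≈ 2.3708 half-lives elapsed in 160 minutes.
t½ = 160/2.3708 ≈ 67.487 minutes.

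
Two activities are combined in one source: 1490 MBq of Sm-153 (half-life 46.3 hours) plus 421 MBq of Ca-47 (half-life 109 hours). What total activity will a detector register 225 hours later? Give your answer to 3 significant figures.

Sm-153: 1490 × (1/2)^(225/46.3) = 1490 × (1/2)^4.8596 ≈ 51.321 MBq.
Ca-47: 421 × (1/2)^(225/109) = 421 × (1/2)^2.0642 ≈ 100.67 MBq.
Total = 51.321 + 100.67 ≈ 151.99 MBq.

152 MBq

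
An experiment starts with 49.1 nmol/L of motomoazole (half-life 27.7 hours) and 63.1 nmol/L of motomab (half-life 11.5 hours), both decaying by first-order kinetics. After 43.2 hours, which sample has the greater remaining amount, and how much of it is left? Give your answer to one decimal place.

motomoazole: 49.1 × (1/2)^1.5596 ≈ 16.657 nmol/L.
motomab: 63.1 × (1/2)^3.7565 ≈ 4.6688 nmol/L.
Motomoazole has more remaining, at ≈ 16.657 nmol/L.

motomoazole, 16.7 nmol/L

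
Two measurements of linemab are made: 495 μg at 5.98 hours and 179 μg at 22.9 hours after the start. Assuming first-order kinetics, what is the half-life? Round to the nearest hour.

12 hours

Over Δt = 22.9 − 5.98 = 16.92 hours, the level fell by a factor of 495/179 ≈ 2.7654.
n = log₂(2.7654) ≈ 1.4675 half-lives, so t½ = 16.92/1.4675 ≈ 11.53 hours.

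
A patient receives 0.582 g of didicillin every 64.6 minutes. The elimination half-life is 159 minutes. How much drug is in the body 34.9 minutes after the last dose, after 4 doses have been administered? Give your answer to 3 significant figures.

1.38 g

The 4 doses were given 228.7, 164.1, 99.5, 34.9 minutes ago.
Total = 0.582·(1/2)^(228.7/159) + 0.582·(1/2)^(164.1/159) + 0.582·(1/2)^(99.5/159) + 0.582·(1/2)^(34.9/159)
      = 0.21475 + 0.2846 + 0.37717 + 0.49986 ≈ 1.3764 g.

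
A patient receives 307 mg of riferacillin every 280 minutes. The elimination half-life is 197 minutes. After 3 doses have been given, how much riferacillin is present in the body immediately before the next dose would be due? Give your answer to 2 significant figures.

The 3 doses were given 840, 560, 280 minutes ago.
Total = 307·(1/2)^(840/197) + 307·(1/2)^(560/197) + 307·(1/2)^(280/197)
      = 15.979 + 42.798 + 114.62 ≈ 173.4 mg.

170 mg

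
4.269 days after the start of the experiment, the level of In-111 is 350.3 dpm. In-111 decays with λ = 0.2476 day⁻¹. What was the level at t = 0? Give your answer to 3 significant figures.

1010 dpm

t½ = ln 2 / λ = 0.69315 / 0.2476 ≈ 2.7995 days.
Number of half-lives elapsed: n = 4.269/2.7995 ≈ 1.5249.
A₀ = A × 2^n = 350.3 × 2^1.5249 = 350.3 × 2.8777 ≈ 1008.1 dpm.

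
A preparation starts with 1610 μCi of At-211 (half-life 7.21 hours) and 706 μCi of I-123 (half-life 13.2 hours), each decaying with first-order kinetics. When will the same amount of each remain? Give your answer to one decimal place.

Set 1610·(1/2)^(t/7.21) = 706·(1/2)^(t/13.2).
Taking log₂: log₂(1610/706) = t·(1/7.21 − 1/13.2).
log₂(2.2805) = 1.1893; 1/7.21 − 1/13.2 = 0.062939.
t = 1.1893 / 0.062939 ≈ 18.896 hours.

18.9 hours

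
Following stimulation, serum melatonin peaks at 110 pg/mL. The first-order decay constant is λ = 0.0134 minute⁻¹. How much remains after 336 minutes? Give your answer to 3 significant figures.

t½ = ln 2 / λ = 0.69315 / 0.0134 ≈ 51.727 minutes.
Number of half-lives: n = 336/51.727 ≈ 6.4956.
Remaining = 110 × (1/2)^6.4956 = 110 × 0.011082 ≈ 1.2191 pg/mL.

1.22 pg/mL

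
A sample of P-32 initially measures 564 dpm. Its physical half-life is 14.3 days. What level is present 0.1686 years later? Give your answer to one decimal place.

28.6 dpm

Convert the elapsed time: 0.1686 years = 61.539 days.
Number of half-lives: n = 61.539/14.3 ≈ 4.3034.
Remaining = 564 × (1/2)^4.3034 = 564 × 0.050645 ≈ 28.564 dpm.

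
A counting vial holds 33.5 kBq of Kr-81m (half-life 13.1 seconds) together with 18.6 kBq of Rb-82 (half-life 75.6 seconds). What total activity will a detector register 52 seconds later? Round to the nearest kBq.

14 kBq

Kr-81m: 33.5 × (1/2)^(52/13.1) = 33.5 × (1/2)^3.9695 ≈ 2.1385 kBq.
Rb-82: 18.6 × (1/2)^(52/75.6) = 18.6 × (1/2)^0.68783 ≈ 11.547 kBq.
Total = 2.1385 + 11.547 ≈ 13.685 kBq.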